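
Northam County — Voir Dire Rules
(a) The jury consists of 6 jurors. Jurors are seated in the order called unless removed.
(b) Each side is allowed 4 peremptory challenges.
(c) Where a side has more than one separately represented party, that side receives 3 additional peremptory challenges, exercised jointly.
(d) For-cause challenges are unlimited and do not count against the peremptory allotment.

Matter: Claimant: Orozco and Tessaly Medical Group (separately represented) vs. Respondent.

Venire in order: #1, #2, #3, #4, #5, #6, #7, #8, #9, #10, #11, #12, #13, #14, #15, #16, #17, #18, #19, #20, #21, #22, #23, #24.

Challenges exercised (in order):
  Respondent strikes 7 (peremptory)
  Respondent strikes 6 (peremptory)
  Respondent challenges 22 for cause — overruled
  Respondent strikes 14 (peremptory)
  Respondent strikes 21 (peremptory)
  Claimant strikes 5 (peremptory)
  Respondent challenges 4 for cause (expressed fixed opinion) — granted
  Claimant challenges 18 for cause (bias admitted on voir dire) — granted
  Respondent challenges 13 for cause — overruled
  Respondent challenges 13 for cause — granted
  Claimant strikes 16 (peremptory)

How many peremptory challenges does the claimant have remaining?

Claimant allotment: 4 base + 3 multi-party = 7.
Claimant peremptories used: #5, #16 — 2 (the for-cause on #18 doesn't count).
Remaining: 7 − 2 = 5.

5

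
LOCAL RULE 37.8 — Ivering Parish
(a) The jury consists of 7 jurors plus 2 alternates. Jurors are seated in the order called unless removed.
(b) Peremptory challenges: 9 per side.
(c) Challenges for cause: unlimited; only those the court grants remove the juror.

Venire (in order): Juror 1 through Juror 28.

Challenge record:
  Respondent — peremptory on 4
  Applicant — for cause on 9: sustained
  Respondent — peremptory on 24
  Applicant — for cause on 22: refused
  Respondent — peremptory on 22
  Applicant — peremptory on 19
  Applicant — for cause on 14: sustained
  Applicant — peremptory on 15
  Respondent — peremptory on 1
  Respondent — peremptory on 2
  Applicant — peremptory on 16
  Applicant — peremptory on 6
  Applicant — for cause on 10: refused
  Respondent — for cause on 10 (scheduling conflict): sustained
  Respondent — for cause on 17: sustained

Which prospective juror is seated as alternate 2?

Removed: #1, #2, #4, #6, #9, #10, #14, #15, #16, #17, #19, #22, #24.
Filling seats in venire order through position 9: #3, #5, #7, #8, #11, #12, #13, #18, #20.
So alternate 2 is #20.

20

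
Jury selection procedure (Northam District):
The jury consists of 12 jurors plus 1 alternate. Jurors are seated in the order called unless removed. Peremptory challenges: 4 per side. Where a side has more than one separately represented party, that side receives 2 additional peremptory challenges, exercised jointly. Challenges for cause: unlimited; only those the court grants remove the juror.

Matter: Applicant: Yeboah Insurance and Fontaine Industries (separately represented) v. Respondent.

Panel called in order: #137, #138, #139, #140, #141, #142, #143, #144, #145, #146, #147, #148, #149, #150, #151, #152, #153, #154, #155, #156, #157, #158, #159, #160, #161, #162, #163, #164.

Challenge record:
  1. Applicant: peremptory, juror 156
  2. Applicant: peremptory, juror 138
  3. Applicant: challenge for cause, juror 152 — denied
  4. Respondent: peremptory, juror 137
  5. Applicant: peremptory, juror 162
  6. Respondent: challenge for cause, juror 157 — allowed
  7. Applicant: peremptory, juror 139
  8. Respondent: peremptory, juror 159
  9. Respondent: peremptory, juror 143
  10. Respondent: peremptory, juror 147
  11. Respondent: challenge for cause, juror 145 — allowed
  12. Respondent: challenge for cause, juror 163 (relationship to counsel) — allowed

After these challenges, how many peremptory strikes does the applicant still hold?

2

Applicant allotment: 4 base + 2 multi-party = 6.
Applicant peremptories used: #156, #138, #162, #139 — 4 (the for-cause on #152 doesn't count).
Remaining: 6 − 4 = 2.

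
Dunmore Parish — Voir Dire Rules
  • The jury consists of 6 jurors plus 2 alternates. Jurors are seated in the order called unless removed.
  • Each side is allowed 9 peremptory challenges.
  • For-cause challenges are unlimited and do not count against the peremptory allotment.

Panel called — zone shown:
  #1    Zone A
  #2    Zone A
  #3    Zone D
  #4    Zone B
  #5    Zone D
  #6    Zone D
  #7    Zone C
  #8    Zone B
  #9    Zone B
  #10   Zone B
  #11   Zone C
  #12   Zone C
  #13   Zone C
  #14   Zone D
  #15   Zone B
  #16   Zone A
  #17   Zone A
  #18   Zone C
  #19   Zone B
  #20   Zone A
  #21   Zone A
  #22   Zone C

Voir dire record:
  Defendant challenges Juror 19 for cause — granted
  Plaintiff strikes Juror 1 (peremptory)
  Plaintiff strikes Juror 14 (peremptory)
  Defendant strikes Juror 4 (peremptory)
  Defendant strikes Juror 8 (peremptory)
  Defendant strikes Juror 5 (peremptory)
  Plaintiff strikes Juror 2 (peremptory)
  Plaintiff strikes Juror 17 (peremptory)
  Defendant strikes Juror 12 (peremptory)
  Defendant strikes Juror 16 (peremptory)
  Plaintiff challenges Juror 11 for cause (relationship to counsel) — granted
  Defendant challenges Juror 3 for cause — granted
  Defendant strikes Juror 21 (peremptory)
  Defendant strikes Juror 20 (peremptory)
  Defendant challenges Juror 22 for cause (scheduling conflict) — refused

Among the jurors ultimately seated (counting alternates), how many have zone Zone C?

4

Removed: #1, #2, #3, #4, #5, #8, #11, #12, #14, #16, #17, #19, #20, #21.
Seated (8 incl. alternates): #6, #7, #9, #10, #13, #15, #18, #22.
Of those, in Zone C: #7, #13, #18, #22 → 4.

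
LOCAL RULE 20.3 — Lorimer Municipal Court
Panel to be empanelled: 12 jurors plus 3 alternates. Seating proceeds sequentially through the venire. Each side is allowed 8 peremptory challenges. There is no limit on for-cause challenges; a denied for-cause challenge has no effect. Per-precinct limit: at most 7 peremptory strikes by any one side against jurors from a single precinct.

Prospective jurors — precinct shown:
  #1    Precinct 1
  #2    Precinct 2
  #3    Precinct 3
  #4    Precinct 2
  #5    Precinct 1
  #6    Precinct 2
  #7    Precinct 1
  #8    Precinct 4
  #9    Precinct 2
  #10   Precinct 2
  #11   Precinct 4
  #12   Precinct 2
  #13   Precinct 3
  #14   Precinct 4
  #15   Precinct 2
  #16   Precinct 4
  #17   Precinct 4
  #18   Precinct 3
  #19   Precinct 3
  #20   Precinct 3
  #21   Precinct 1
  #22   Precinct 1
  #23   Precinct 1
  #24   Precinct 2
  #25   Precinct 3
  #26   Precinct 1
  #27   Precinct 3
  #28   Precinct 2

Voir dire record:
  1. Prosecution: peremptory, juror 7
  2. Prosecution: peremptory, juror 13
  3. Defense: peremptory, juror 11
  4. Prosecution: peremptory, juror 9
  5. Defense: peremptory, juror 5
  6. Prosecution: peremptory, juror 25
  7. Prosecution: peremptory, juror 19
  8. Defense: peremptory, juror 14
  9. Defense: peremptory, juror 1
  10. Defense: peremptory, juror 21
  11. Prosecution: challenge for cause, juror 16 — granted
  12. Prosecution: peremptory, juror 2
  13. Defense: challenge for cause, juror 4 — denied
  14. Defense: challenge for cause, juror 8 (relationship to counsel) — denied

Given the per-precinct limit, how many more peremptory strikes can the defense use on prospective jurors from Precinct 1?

Defense peremptories so far: #11, #5, #14, #1, #21 — 5 of 8 used, 3 left overall.
Against Precinct 1: #5, #1, #21 — 3 used; per-precinct cap 7 leaves 4.
Binding limit: min(3, 4) = 3.

3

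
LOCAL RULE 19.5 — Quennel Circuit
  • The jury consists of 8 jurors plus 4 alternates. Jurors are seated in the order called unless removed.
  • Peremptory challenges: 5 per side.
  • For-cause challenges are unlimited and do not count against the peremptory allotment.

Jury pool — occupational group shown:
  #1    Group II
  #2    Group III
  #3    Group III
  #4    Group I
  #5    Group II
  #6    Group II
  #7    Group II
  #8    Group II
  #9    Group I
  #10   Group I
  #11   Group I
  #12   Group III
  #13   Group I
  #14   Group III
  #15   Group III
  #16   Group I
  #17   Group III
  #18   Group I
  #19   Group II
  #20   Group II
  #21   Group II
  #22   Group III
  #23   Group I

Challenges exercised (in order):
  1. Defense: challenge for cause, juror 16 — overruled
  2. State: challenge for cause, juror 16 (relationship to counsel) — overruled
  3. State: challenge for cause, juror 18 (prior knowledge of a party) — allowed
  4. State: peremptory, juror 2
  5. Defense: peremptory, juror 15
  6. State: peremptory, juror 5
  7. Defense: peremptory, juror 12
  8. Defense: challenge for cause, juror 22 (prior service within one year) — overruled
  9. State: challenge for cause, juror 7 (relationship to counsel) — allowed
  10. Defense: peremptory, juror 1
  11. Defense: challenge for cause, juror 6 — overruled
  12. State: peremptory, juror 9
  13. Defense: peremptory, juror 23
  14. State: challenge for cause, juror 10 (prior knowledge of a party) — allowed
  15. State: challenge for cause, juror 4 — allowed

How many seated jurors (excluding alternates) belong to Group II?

Removed: #1, #2, #4, #5, #7, #9, #10, #12, #15, #18, #23.
Seated jurors 1–8: #3, #6, #8, #11, #13, #14, #16, #17 (alternates #19, #20, #21, #22 not counted).
Of those, in Group II: #6, #8 → 2.

2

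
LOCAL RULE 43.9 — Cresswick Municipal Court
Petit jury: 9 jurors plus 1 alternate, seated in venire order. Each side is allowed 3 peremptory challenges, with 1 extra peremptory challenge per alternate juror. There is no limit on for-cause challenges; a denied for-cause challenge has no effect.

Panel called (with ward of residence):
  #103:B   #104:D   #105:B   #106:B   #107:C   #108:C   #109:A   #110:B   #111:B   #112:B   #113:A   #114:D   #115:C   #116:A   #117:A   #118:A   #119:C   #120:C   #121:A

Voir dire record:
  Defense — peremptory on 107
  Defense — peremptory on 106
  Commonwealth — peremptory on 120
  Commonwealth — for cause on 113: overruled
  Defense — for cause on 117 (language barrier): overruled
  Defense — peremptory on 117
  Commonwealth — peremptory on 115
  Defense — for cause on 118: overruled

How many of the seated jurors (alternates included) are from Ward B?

Removed: #106, #107, #115, #117, #120.
Seated (10 incl. alternates): #103, #104, #105, #108, #109, #110, #111, #112, #113, #114.
Of those, in Ward B: #103, #105, #110, #111, #112 → 5.

5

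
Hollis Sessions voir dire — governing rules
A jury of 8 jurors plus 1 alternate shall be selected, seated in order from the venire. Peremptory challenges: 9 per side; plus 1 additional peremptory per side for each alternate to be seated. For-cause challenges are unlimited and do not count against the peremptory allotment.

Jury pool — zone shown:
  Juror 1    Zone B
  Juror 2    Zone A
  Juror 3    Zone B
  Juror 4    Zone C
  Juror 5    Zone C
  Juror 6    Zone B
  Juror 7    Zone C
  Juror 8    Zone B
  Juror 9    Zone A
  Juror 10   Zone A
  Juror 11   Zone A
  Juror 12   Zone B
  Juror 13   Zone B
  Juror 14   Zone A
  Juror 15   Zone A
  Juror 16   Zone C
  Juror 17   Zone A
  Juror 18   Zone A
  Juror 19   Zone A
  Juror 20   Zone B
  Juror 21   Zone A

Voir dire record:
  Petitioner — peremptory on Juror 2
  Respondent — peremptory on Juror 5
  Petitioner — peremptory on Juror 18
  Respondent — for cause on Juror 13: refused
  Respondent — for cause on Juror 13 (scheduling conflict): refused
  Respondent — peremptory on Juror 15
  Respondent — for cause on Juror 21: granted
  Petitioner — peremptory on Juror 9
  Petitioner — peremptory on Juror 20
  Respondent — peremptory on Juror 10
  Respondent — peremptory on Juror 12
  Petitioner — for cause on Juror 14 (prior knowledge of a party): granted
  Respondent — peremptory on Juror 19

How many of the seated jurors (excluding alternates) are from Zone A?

Removed: #2, #5, #9, #10, #12, #14, #15, #18, #19, #20, #21.
Seated jurors 1–8: #1, #3, #4, #6, #7, #8, #11, #13 (alternates #16 not counted).
Of those, in Zone A: #11 → 1.

1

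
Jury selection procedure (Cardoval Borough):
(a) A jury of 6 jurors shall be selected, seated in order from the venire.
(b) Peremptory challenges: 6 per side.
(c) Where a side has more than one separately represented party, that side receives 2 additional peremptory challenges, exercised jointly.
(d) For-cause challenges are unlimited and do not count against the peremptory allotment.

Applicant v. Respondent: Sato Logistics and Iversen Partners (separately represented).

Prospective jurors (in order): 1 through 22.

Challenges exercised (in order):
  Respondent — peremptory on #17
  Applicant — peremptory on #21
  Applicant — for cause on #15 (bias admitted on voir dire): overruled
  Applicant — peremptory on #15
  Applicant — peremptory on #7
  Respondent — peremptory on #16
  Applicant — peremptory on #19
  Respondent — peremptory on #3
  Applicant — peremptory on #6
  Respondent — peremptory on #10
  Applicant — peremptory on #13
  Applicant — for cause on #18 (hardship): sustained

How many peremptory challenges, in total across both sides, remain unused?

4

Applicant allotment: 6. Respondent allotment: 6 base + 2 multi-party = 8.
Applicant peremptories used: #21, #15, #7, #19, #6, #13 — 6 (for-cause on #15, #18 don't count).
Respondent peremptories used: #17, #16, #3, #10 — 4.
Remaining: (6 − 6) + (8 − 4) = 4.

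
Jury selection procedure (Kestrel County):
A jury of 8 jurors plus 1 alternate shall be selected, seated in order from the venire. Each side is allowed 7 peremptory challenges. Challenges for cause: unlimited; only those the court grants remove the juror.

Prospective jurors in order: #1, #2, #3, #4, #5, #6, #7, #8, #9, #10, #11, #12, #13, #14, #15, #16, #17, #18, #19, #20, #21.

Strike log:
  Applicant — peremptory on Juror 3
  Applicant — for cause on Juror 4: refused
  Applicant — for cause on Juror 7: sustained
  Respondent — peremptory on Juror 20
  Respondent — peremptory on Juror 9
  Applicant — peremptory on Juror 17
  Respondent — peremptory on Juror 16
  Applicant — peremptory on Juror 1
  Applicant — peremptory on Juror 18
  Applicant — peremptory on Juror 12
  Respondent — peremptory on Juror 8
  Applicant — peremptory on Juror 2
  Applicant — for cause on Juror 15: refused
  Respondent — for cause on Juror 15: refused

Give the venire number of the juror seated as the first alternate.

Removed: #1, #2, #3, #7, #8, #9, #12, #16, #17, #18, #20. (#4, #15 stay — for-cause denied.)
Seating in order: seats 1–8 → #4, #5, #6, #10, #11, #13, #14, #15; alternates → #19.
So alternate 1 is #19.

19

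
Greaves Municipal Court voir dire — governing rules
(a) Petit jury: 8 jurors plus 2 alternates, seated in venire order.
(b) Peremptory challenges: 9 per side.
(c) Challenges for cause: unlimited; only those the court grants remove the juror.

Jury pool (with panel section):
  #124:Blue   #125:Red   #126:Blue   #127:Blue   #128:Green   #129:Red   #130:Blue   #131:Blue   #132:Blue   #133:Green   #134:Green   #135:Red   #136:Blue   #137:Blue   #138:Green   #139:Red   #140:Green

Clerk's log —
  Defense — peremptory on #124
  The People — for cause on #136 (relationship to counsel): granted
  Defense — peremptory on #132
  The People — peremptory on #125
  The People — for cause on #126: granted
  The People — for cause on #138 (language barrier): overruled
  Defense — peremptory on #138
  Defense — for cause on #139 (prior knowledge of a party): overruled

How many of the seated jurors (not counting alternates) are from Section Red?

2

Removed: #124, #125, #126, #132, #136, #138.
Seated jurors 1–8: #127, #128, #129, #130, #131, #133, #134, #135 (alternates #137, #139 not counted).
Of those, in Section Red: #129, #135 → 2.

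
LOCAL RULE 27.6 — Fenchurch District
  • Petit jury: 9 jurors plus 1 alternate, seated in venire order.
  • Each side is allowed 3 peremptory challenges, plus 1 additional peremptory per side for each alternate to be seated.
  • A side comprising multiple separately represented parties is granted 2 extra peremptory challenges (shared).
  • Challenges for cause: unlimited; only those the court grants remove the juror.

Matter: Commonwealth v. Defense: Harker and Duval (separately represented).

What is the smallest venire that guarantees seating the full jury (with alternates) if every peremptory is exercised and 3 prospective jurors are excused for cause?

Seats to fill: 9 + 1 alternates = 10.
Peremptories — Commonwealth: 3 + 1×1 = 4; Defense: 3 + 1×1 + 2 = 6; total 10.
For-cause removals: 3.
Minimum venire: 10 + 10 + 3 = 23.

23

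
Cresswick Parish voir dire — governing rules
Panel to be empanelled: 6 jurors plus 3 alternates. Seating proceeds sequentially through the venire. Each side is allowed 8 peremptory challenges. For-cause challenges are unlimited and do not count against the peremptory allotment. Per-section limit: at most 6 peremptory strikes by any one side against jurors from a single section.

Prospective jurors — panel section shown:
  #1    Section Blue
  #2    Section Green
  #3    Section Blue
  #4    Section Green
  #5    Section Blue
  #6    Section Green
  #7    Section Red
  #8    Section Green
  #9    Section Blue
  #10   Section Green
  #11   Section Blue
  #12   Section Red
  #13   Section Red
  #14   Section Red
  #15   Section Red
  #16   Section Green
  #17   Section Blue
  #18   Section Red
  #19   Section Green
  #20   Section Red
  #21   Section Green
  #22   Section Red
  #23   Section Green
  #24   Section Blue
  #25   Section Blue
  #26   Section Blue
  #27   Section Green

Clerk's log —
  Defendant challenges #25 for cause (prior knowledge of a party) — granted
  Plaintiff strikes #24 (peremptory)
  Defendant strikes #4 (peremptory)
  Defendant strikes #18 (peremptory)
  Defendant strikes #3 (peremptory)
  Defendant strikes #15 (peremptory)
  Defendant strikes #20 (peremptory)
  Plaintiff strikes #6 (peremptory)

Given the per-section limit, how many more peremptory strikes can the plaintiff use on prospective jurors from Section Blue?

Plaintiff peremptories so far: #24, #6 — 2 of 8 used, 6 left overall.
Against Section Blue: #24 — 1 used; per-section cap 6 leaves 5.
Binding limit: min(6, 5) = 5.

5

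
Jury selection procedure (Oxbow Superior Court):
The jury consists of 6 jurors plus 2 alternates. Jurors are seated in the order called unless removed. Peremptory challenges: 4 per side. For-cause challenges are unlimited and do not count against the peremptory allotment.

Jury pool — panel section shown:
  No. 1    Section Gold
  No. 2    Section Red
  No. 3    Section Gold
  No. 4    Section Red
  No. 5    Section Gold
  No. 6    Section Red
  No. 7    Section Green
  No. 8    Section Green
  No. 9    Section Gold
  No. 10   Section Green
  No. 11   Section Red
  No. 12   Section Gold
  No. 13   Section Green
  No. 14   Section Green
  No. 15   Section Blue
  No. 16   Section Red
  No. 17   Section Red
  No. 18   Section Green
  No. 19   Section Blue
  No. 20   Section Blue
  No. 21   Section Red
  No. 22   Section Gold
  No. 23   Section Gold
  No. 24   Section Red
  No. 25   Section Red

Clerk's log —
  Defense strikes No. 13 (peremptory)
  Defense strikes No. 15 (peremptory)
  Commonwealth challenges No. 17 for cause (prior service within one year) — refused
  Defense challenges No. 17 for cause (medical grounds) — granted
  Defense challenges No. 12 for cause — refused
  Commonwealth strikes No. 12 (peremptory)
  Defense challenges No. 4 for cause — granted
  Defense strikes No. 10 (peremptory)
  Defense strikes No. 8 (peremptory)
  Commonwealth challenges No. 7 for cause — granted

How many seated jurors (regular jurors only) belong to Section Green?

0

Removed: #4, #7, #8, #10, #12, #13, #15, #17.
Seated jurors 1–6: #1, #2, #3, #5, #6, #9 (alternates #11, #14 not counted).
None of those are in Section Green → 0.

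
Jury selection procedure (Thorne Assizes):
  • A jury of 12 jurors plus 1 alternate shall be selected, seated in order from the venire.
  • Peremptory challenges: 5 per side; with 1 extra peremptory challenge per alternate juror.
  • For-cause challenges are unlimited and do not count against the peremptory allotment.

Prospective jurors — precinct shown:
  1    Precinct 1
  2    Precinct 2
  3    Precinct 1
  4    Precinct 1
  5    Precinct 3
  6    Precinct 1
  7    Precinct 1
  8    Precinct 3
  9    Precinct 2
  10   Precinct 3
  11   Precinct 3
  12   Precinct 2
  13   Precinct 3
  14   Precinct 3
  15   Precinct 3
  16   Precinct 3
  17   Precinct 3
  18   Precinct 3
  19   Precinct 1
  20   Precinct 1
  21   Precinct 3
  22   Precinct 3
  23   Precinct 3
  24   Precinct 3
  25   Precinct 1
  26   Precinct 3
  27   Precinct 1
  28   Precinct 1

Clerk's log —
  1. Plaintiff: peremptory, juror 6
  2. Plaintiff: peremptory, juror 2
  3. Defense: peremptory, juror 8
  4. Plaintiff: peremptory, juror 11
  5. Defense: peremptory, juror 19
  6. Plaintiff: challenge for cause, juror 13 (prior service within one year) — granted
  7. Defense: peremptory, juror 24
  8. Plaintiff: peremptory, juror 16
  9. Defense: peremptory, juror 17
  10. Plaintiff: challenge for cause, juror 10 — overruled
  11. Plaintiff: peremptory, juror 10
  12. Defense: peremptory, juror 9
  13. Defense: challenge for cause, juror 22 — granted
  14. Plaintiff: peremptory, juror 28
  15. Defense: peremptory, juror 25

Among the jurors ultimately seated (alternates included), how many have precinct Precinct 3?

7

Removed: #2, #6, #8, #9, #10, #11, #13, #16, #17, #19, #22, #24, #25, #28.
Seated (13 incl. alternates): #1, #3, #4, #5, #7, #12, #14, #15, #18, #20, #21, #23, #26.
Of those, in Precinct 3: #5, #14, #15, #18, #21, #23, #26 → 7.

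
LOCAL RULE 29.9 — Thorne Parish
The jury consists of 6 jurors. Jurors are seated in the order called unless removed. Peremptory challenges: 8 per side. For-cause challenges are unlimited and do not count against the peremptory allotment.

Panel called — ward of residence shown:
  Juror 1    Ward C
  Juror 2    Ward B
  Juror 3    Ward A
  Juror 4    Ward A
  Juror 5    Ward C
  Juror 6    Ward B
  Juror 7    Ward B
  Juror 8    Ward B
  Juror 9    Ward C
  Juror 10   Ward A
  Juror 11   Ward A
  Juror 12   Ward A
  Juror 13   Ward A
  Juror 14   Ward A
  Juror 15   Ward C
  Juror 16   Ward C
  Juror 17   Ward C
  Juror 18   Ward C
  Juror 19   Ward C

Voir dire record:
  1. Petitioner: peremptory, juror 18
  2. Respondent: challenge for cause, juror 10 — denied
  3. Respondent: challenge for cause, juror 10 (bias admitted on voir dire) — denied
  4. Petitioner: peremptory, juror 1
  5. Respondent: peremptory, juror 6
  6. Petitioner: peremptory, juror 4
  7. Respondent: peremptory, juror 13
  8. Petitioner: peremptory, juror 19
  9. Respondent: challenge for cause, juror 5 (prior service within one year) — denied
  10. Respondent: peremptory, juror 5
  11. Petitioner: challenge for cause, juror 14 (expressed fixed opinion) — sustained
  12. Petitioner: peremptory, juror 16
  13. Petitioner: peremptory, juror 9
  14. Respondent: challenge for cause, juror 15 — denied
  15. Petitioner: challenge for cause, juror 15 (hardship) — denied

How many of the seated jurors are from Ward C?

Removed: #1, #4, #5, #6, #9, #13, #14, #16, #18, #19.
Seated jurors 1–6: #2, #3, #7, #8, #10, #11.
None of those are in Ward C → 0.

0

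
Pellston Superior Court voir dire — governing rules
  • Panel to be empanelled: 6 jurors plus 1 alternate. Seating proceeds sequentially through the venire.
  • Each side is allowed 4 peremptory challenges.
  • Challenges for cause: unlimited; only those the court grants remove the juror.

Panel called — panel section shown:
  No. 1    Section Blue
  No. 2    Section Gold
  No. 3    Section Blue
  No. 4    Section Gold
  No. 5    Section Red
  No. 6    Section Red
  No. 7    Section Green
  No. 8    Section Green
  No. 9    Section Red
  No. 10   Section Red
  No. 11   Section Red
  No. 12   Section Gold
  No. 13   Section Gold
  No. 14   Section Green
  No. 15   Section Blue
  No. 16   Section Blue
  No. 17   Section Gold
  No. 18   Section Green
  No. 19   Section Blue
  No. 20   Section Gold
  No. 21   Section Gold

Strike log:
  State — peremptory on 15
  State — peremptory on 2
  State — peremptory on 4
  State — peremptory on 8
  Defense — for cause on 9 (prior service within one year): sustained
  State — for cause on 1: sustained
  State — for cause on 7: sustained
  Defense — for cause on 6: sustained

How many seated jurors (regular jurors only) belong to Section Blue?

Removed: #1, #2, #4, #6, #7, #8, #9, #15.
Seated jurors 1–6: #3, #5, #10, #11, #12, #13 (alternates #14 not counted).
Of those, in Section Blue: #3 → 1.

1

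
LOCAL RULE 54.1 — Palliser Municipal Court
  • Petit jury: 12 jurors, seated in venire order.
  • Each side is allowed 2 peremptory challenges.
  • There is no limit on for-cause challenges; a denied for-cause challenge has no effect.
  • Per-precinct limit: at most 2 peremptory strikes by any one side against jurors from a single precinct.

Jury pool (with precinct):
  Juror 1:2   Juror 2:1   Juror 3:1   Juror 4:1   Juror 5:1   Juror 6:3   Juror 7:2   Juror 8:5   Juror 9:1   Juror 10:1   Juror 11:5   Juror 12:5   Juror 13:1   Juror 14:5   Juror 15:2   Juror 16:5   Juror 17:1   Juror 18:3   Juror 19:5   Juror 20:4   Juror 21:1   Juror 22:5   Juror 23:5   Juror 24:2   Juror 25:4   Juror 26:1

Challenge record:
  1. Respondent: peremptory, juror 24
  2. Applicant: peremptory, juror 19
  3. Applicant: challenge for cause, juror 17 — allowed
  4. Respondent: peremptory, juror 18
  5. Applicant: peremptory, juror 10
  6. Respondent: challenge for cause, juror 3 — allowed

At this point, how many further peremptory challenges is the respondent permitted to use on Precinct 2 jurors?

Respondent peremptories so far: #24, #18 — 2 of 2 used, 0 left overall.
Against Precinct 2: #24 — 1 used; per-precinct cap 2 leaves 1.
Binding limit: min(0, 1) = 0.

0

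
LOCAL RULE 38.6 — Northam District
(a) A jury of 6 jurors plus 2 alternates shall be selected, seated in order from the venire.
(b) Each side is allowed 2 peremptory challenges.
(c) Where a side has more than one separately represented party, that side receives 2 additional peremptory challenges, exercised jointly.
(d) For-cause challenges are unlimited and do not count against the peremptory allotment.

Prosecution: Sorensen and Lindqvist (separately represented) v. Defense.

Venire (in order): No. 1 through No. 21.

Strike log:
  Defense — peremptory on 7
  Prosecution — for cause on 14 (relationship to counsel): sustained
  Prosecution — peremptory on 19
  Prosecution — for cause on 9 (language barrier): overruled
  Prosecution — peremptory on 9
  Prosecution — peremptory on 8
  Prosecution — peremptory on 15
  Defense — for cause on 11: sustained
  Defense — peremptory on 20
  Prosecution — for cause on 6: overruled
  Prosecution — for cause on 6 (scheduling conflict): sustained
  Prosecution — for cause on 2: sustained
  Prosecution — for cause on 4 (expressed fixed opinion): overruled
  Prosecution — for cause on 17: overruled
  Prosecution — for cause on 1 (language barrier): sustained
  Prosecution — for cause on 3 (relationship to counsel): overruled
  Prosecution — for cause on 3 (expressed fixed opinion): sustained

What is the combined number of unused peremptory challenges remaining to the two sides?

Prosecution allotment: 2 base + 2 multi-party = 4. Defense allotment: 2.
Prosecution peremptories used: #19, #9, #8, #15 — 4 (for-cause on #14, #9, #6, #6, #2, #4, #17, #1, #3, #3 don't count).
Defense peremptories used: #7, #20 — 2 (the for-cause on #11 doesn't count).
Remaining: (4 − 4) + (2 − 2) = 0.

0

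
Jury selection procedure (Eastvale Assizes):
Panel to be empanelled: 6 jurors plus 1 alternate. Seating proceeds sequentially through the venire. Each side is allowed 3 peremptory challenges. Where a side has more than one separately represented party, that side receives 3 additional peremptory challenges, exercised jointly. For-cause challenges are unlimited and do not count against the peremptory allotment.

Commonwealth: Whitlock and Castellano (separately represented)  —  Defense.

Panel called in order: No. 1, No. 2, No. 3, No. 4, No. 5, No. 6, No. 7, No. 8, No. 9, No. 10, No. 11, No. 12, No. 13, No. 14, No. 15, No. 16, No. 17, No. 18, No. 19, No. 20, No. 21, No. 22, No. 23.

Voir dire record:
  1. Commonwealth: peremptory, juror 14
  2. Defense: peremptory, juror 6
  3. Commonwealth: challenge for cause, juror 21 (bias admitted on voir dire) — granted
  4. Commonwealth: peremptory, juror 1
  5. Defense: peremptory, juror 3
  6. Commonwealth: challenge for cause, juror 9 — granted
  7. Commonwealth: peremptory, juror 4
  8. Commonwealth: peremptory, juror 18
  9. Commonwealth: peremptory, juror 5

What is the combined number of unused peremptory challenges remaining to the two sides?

Commonwealth allotment: 3 base + 3 multi-party = 6. Defense allotment: 3.
Commonwealth peremptories used: #14, #1, #4, #18, #5 — 5 (for-cause on #21, #9 don't count).
Defense peremptories used: #6, #3 — 2.
Remaining: (6 − 5) + (3 − 2) = 2.

2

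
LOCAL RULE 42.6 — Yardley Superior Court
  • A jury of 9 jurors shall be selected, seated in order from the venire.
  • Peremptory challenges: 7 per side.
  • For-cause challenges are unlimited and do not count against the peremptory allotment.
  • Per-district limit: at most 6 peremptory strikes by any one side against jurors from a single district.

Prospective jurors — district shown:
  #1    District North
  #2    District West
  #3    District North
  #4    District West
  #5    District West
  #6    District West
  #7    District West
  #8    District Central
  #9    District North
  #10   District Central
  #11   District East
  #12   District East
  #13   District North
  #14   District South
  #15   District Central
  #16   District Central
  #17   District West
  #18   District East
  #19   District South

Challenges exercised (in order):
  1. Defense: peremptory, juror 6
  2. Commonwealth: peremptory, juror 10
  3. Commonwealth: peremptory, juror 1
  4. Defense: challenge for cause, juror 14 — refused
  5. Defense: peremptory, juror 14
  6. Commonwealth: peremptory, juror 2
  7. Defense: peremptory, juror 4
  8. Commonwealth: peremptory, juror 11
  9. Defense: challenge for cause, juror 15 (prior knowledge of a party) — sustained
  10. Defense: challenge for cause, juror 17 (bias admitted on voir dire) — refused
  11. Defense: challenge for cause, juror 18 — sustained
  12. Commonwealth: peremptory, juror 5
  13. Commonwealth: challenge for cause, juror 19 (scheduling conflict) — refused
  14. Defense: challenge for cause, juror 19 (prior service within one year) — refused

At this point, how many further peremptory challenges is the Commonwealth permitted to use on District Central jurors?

Commonwealth peremptories so far: #10, #1, #2, #11, #5 — 5 of 7 used, 2 left overall.
Against District Central: #10 — 1 used; per-district cap 6 leaves 5.
Binding limit: min(2, 5) = 2.

2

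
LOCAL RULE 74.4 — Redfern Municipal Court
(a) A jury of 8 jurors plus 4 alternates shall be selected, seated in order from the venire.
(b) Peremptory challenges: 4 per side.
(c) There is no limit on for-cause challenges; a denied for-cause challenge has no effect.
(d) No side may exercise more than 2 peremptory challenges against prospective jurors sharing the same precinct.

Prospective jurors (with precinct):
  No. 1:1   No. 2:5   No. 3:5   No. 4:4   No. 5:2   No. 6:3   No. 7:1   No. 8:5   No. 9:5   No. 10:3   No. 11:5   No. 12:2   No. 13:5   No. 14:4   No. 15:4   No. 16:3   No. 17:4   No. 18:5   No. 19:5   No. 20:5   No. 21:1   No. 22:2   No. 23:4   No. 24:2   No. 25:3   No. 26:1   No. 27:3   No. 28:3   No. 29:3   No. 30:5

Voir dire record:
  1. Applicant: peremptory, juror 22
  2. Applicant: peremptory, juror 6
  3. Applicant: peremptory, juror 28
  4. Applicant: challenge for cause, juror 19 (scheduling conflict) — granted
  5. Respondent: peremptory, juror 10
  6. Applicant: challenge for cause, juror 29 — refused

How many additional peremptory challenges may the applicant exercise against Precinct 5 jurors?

1

Applicant peremptories so far: #22, #6, #28 — 3 of 4 used, 1 left overall.
Against Precinct 5: none yet — per-precinct cap 2 leaves 2.
Binding limit: min(1, 2) = 1.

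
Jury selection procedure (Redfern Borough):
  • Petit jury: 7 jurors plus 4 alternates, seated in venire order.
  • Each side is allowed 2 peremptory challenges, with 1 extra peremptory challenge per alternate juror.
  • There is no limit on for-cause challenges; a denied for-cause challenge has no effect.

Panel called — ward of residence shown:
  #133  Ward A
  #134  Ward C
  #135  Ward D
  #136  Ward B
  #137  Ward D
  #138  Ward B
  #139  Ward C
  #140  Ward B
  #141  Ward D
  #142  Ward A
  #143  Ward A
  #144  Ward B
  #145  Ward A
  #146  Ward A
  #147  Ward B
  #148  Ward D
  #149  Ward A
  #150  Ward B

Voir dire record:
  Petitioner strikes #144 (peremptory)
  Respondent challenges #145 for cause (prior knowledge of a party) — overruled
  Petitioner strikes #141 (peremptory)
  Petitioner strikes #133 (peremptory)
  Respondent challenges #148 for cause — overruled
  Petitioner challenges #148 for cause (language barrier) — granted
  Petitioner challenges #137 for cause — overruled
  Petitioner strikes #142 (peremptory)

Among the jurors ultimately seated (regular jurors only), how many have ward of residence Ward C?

Removed: #133, #141, #142, #144, #148.
Seated jurors 1–7: #134, #135, #136, #137, #138, #139, #140 (alternates #143, #145, #146, #147 not counted).
Of those, in Ward C: #134, #139 → 2.

2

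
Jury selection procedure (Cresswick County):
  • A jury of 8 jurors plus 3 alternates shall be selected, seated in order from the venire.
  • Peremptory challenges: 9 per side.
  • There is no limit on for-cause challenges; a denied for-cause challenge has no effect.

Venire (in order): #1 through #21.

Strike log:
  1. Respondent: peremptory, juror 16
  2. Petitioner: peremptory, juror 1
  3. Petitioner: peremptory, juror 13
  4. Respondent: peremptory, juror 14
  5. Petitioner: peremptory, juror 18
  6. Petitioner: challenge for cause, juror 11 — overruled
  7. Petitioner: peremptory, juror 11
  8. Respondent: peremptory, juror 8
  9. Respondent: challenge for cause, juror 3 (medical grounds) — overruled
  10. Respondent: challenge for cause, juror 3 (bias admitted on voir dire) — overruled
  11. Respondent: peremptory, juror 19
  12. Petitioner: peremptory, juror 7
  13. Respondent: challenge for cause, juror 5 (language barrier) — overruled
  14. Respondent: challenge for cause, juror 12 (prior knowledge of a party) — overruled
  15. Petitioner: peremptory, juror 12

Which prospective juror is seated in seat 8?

15

Removed: #1, #7, #8, #11, #12, #13, #14, #16, #18, #19. (#3, #5 stay — for-cause denied.)
Seating in order: seats 1–8 → #2, #3, #4, #5, #6, #9, #10, #15; alternates → #17, #20, #21.
So seat 8 is #15.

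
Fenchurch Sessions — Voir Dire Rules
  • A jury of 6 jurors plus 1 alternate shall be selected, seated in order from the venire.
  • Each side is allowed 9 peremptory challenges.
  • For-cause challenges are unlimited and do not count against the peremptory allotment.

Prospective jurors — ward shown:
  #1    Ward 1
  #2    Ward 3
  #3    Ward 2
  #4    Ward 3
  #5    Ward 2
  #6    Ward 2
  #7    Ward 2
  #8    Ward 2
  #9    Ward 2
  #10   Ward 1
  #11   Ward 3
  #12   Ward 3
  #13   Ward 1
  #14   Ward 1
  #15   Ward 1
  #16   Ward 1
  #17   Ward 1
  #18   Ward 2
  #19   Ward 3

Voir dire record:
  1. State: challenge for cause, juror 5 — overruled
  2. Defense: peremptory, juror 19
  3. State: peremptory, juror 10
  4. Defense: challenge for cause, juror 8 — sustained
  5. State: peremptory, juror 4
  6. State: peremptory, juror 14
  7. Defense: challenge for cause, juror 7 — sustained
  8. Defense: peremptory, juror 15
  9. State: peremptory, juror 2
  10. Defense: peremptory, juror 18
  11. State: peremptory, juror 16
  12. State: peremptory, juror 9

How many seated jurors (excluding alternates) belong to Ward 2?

Removed: #2, #4, #7, #8, #9, #10, #14, #15, #16, #18, #19.
Seated jurors 1–6: #1, #3, #5, #6, #11, #12 (alternates #13 not counted).
Of those, in Ward 2: #3, #5, #6 → 3.

3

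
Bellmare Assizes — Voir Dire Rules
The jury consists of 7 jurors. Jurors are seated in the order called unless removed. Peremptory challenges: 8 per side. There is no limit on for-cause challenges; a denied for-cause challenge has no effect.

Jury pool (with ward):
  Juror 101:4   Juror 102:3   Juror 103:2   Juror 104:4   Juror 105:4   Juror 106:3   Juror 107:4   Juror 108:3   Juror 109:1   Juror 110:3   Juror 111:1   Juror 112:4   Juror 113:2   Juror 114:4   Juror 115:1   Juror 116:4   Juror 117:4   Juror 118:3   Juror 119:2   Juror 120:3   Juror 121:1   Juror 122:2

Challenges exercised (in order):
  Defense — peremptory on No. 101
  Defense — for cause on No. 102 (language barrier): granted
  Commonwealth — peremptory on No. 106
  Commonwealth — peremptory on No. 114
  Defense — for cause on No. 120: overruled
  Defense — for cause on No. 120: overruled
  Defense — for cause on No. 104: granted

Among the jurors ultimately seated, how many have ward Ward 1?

2

Removed: #101, #102, #104, #106, #114.
Seated jurors 1–7: #103, #105, #107, #108, #109, #110, #111.
Of those, in Ward 1: #109, #111 → 2.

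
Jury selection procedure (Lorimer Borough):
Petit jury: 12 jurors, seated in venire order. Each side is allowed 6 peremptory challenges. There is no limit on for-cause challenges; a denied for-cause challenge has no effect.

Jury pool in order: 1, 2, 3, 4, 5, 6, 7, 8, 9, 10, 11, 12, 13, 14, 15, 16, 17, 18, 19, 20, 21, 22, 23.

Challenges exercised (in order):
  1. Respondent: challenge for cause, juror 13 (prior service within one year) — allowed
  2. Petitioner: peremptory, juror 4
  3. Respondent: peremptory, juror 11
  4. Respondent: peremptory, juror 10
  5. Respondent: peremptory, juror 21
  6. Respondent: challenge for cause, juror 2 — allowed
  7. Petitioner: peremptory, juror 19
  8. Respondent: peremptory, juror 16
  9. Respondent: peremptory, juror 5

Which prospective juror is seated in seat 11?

Removed: #2, #4, #5, #10, #11, #13, #16, #19, #21.
Seating in order: seats 1–12 → #1, #3, #6, #7, #8, #9, #12, #14, #15, #17, #18, #20.
So seat 11 is #18.

18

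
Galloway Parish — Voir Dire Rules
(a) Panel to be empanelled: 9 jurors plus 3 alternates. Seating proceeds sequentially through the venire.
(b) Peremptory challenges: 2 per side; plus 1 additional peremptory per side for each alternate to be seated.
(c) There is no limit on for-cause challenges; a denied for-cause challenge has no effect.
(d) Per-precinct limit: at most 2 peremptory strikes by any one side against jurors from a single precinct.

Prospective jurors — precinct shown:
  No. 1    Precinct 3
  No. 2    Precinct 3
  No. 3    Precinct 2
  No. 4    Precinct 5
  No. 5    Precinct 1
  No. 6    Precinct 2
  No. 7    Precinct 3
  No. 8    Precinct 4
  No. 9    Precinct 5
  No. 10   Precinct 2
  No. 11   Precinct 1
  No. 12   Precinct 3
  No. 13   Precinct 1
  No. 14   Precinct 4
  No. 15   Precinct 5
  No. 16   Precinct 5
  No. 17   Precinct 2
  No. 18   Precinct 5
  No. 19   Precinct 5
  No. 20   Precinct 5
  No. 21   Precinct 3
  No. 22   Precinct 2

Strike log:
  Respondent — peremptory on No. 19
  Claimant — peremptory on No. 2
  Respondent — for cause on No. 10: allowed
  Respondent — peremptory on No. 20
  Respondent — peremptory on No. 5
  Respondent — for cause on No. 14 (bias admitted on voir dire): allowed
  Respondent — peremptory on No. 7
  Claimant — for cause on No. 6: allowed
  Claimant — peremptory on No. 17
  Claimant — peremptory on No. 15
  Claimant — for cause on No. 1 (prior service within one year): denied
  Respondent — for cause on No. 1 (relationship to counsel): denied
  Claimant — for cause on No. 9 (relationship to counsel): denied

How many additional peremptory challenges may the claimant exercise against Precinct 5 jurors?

Claimant peremptories so far: #2, #17, #15 — 3 of 5 used, 2 left overall.
Against Precinct 5: #15 — 1 used; per-precinct cap 2 leaves 1.
Binding limit: min(2, 1) = 1.

1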